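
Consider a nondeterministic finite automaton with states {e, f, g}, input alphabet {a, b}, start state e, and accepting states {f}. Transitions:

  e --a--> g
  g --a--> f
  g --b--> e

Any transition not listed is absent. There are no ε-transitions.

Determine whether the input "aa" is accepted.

Start in {e}.
Read 'a': e→{g}; now {g}.
Read 'a': g→{f}; now {f}.
The final set {f} contains the accepting state f.

Yes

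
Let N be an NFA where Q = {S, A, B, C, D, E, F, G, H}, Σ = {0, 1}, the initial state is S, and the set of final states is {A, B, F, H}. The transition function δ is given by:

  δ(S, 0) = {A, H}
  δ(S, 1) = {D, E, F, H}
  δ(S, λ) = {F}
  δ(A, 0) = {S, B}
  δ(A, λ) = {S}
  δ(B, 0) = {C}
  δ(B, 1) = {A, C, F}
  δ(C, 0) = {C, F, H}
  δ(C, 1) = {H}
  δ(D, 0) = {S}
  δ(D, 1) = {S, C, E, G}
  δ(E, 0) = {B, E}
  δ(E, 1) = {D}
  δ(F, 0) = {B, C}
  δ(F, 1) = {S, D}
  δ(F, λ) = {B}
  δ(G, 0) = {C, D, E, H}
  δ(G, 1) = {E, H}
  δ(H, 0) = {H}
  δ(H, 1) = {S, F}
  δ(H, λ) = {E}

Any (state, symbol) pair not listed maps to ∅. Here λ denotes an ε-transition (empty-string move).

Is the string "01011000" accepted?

Yes

Start: ε-closure({S}) = {S, B, F}.
Read '0': {S, B, F} → {S, A, B, C, E, F, H}.
Read '1': {S, A, B, C, E, F, H} → {S, A, B, C, D, E, F, H}.
Read '0': {S, A, B, C, D, E, F, H} → {S, A, B, C, E, F, H}.
Read '1': {S, A, B, C, E, F, H} → {S, A, B, C, D, E, F, H}.
Read '1': {S, A, B, C, D, E, F, H} → {S, A, B, C, D, E, F, G, H}.
Read '0': {S, A, B, C, D, E, F, G, H} → {S, A, B, C, D, E, F, H}.
Read '0': {S, A, B, C, D, E, F, H} → {S, A, B, C, E, F, H}.
Read '0': {S, A, B, C, E, F, H} → {S, A, B, C, E, F, H}.
The final set {S, A, B, C, E, F, H} contains the accepting states A, B, F, H.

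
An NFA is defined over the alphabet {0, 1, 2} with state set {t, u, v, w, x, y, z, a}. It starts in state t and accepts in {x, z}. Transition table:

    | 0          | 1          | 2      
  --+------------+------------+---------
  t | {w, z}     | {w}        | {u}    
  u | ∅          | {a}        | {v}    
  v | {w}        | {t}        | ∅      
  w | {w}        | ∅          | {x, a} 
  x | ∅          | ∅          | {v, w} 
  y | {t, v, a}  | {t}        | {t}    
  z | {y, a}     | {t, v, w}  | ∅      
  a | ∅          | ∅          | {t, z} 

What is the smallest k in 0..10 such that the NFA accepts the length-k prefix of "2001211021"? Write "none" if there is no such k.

none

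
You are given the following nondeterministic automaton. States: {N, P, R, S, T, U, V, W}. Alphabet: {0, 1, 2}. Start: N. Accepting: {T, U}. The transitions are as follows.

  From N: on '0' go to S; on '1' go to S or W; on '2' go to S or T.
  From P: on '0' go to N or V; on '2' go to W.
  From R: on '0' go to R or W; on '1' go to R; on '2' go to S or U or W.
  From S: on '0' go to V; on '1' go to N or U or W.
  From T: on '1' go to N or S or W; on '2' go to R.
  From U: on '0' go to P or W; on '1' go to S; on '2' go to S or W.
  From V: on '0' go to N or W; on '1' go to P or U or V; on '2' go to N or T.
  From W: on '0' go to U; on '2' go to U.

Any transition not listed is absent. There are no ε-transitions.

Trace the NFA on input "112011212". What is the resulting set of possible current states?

{S, T, U, W}

Start in {N}.
Read '1': {N} → {S, W}.
Read '1': {S, W} → {N, U, W}.
Read '2': {N, U, W} → {S, T, U, W}.
Read '0': {S, T, U, W} → {P, U, V, W}.
Read '1': {P, U, V, W} → {P, S, U, V}.
Read '1': {P, S, U, V} → {N, P, S, U, V, W}.
Read '2': {N, P, S, U, V, W} → {N, S, T, U, W}.
Read '1': {N, S, T, U, W} → {N, S, U, W}.
Read '2': {N, S, U, W} → {S, T, U, W}.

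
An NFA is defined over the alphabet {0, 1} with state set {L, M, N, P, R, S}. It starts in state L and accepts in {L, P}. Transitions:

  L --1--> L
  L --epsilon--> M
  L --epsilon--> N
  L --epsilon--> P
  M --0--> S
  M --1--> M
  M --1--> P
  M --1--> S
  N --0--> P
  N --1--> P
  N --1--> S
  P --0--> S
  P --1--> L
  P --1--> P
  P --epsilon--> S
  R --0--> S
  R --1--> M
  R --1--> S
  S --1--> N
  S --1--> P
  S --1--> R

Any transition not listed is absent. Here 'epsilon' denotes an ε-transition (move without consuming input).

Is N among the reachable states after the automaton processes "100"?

No

Start: ε-closure({L}) = {L, M, N, P, S}.
Read '1': {L, M, N, P, S} → {L, M, N, P, R, S}.
Read '0': {L, M, N, P, R, S} → {P, S}.
Read '0': {P, S} → {S}.
State N is not in {S}.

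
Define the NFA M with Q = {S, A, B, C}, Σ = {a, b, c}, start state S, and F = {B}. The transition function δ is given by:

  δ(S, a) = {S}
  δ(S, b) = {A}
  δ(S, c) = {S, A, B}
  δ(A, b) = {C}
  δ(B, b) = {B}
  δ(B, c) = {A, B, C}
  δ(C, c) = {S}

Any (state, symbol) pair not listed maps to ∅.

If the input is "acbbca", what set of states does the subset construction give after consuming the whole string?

{S}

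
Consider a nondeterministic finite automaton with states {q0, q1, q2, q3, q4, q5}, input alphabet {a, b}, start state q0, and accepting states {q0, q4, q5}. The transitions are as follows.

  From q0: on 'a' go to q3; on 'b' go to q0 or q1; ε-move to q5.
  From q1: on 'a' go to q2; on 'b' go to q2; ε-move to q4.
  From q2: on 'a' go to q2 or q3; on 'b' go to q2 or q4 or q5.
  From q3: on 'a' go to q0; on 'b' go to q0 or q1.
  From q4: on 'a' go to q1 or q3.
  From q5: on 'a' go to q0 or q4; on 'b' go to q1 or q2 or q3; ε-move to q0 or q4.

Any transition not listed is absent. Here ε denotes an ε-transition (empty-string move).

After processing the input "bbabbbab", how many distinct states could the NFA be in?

Start: ε-closure({q0}) = {q0, q4, q5}.
Read 'b': {q0, q4, q5} → {q0, q1, q2, q3, q4, q5}.
Read 'b': {q0, q1, q2, q3, q4, q5} → {q0, q1, q2, q3, q4, q5}.
Read 'a': {q0, q1, q2, q3, q4, q5} → {q0, q1, q2, q3, q4, q5}.
Read 'b': {q0, q1, q2, q3, q4, q5} → {q0, q1, q2, q3, q4, q5}.
Read 'b': {q0, q1, q2, q3, q4, q5} → {q0, q1, q2, q3, q4, q5}.
Read 'b': {q0, q1, q2, q3, q4, q5} → {q0, q1, q2, q3, q4, q5}.
Read 'a': {q0, q1, q2, q3, q4, q5} → {q0, q1, q2, q3, q4, q5}.
Read 'b': {q0, q1, q2, q3, q4, q5} → {q0, q1, q2, q3, q4, q5}.
That set has 6 states.

6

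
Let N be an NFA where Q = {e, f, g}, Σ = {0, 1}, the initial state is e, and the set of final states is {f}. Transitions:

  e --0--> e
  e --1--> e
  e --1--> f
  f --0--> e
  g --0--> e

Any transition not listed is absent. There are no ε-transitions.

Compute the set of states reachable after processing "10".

Start in {e}.
Read '1': {e} → {e, f}.
Read '0': {e, f} → {e}.

{e}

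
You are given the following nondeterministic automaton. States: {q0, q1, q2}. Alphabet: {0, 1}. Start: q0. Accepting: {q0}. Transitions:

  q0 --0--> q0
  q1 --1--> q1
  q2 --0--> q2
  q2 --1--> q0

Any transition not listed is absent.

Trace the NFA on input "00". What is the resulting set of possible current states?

Start in {q0}.
Read '0': q0→{q0}; now {q0}.
Read '0': q0→{q0}; now {q0}.

{q0}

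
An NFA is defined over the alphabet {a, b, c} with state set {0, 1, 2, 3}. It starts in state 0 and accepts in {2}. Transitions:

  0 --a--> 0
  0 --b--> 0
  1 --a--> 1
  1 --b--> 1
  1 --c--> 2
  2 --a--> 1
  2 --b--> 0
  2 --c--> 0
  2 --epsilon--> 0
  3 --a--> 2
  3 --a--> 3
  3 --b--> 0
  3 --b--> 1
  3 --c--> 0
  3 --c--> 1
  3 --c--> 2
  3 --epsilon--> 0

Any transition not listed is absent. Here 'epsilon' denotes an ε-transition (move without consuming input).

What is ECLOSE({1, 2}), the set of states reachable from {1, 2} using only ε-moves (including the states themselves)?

Begin with {1, 2}.
ε-move 2 → 0; add 0.

{0, 1, 2}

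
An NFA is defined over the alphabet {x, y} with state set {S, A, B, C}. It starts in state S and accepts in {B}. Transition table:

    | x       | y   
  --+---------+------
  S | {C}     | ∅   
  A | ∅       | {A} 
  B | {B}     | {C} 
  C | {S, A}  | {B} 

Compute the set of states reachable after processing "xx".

{S, A}

Start in {S}.
Read 'x': S→{C}; now {C}.
Read 'x': C→{S, A}; now {S, A}.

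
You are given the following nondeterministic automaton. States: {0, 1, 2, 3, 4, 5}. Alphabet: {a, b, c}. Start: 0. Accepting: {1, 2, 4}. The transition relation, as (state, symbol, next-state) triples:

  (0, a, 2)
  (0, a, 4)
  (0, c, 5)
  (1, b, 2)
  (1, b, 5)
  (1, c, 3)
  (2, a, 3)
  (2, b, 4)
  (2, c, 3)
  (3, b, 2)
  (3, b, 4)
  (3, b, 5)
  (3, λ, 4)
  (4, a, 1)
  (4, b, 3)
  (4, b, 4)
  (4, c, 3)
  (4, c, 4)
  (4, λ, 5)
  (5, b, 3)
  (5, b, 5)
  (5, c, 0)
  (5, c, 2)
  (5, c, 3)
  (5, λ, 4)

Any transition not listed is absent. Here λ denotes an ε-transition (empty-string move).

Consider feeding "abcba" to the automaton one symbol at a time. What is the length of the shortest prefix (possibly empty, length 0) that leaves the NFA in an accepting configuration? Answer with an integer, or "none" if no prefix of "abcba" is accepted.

1

Start in {0}.
Read 'a': 0→{2, 4}; union {2, 4}; ε-closure = {2, 4, 5}.
None of the earlier sets intersect F, but {2, 4, 5} does.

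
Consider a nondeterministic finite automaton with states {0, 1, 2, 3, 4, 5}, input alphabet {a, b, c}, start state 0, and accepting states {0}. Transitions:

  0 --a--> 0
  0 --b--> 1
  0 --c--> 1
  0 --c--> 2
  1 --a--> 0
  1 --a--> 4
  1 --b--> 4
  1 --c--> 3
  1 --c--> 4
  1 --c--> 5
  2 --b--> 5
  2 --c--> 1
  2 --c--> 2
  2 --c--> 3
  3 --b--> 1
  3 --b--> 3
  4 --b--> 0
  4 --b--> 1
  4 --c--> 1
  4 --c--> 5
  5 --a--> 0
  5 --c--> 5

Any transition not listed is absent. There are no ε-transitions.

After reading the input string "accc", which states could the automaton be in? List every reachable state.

Start in {0}.
Read 'a': 0→{0}; now {0}.
Read 'c': 0→{1, 2}; now {1, 2}.
Read 'c': 1→{3, 4, 5}, 2→{1, 2, 3}; now {1, 2, 3, 4, 5}.
Read 'c': 1→{3, 4, 5}, 2→{1, 2, 3}, 3→∅, 4→{1, 5}, 5→{5}; now {1, 2, 3, 4, 5}.

{1, 2, 3, 4, 5}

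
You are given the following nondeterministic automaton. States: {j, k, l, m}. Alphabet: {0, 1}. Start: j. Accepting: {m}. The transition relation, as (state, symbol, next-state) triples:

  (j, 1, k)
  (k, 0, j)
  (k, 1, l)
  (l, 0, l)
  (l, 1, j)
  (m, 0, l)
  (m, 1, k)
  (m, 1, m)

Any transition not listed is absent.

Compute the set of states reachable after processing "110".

{l}

Start in {j}.
Read '1': j→{k}; now {k}.
Read '1': k→{l}; now {l}.
Read '0': l→{l}; now {l}.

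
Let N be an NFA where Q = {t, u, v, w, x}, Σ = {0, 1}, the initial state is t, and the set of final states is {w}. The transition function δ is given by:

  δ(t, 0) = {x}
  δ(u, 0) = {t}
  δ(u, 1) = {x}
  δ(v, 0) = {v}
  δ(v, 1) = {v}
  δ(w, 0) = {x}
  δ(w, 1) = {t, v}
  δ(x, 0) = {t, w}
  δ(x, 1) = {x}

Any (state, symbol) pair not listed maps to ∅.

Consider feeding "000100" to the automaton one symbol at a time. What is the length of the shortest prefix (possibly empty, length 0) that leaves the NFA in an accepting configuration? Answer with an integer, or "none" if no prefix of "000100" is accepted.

2

Start in {t}.
Read '0': t→{x}; now {x}.
Read '0': x→{t, w}; now {t, w}.
None of the earlier sets intersect F, but {t, w} does.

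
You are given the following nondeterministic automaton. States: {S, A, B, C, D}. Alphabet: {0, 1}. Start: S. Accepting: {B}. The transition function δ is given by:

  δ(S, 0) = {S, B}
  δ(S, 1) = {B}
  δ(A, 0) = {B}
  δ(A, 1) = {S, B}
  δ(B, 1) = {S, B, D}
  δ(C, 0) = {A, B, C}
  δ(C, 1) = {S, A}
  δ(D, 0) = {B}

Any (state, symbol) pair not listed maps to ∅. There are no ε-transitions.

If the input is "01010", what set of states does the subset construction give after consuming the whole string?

{S, B}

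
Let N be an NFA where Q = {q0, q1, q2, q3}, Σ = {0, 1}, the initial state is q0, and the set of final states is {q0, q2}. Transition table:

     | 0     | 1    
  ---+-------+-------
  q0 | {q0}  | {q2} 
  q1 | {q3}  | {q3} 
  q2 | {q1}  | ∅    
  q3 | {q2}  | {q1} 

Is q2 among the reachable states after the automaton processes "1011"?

No

Start in {q0}.
Read '1': q0→{q2}; now {q2}.
Read '0': q2→{q1}; now {q1}.
Read '1': q1→{q3}; now {q3}.
Read '1': q3→{q1}; now {q1}.
State q2 is not in {q1}.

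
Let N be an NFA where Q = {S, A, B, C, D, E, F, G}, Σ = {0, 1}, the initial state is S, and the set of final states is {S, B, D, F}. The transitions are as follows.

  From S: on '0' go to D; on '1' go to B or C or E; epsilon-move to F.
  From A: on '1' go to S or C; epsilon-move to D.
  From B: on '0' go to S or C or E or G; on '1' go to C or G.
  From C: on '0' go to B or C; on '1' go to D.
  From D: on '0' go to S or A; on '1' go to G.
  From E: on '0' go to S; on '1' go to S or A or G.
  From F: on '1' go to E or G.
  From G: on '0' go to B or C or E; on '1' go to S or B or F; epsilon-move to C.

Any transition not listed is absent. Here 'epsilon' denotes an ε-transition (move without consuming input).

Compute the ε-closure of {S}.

Begin with {S}.
ε-move S → F; add F.

{S, F}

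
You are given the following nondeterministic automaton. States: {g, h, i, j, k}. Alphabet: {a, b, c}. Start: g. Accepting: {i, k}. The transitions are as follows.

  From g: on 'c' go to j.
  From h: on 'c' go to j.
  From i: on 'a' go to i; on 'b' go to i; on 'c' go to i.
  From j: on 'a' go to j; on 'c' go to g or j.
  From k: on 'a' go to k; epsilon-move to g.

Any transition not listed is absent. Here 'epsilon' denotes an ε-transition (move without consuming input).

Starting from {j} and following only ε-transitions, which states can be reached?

{j}

Begin with {j}.
No ε-moves leave this set, so the closure equals the set itself.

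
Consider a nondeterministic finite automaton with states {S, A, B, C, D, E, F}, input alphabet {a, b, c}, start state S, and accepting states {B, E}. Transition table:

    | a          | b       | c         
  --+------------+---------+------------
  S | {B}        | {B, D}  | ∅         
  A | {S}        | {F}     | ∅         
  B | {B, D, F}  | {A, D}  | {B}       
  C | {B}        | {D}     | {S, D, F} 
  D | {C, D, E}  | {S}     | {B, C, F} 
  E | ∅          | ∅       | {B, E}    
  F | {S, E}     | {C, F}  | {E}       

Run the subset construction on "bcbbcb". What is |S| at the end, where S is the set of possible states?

Start in {S}.
Read 'b': S→{B, D}; now {B, D}.
Read 'c': B→{B}, D→{B, C, F}; now {B, C, F}.
Read 'b': B→{A, D}, C→{D}, F→{C, F}; now {A, C, D, F}.
Read 'b': A→{F}, C→{D}, D→{S}, F→{C, F}; now {S, C, D, F}.
Read 'c': S→∅, C→{S, D, F}, D→{B, C, F}, F→{E}; now {S, B, C, D, E, F}.
Read 'b': S→{B, D}, B→{A, D}, C→{D}, D→{S}, E→∅, F→{C, F}; now {S, A, B, C, D, F}.
That set has 6 states.

6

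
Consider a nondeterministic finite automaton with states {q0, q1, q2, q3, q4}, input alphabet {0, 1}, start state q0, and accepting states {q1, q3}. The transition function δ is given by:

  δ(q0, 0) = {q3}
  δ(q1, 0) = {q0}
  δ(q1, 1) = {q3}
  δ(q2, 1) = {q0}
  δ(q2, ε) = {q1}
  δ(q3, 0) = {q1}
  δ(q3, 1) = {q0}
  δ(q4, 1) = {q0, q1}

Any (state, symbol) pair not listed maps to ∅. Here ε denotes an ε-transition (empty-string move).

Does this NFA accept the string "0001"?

Start in {q0}.
Read '0': q0→{q3}; now {q3}.
Read '0': q3→{q1}; now {q1}.
Read '0': q1→{q0}; now {q0}.
Read '1': q0→∅; now ∅.
The final set ∅ contains no accepting state.

No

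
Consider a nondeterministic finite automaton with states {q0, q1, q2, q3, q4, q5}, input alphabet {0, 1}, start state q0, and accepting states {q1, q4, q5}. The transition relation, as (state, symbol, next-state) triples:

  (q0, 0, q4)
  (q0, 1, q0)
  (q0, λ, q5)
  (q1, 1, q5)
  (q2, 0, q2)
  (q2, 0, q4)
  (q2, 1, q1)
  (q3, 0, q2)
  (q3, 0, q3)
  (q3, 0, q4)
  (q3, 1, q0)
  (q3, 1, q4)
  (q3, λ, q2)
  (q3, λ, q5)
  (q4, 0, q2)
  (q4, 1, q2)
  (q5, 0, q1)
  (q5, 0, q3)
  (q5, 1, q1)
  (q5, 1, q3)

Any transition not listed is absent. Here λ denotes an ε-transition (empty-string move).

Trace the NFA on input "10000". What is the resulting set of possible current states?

{q1, q2, q3, q4, q5}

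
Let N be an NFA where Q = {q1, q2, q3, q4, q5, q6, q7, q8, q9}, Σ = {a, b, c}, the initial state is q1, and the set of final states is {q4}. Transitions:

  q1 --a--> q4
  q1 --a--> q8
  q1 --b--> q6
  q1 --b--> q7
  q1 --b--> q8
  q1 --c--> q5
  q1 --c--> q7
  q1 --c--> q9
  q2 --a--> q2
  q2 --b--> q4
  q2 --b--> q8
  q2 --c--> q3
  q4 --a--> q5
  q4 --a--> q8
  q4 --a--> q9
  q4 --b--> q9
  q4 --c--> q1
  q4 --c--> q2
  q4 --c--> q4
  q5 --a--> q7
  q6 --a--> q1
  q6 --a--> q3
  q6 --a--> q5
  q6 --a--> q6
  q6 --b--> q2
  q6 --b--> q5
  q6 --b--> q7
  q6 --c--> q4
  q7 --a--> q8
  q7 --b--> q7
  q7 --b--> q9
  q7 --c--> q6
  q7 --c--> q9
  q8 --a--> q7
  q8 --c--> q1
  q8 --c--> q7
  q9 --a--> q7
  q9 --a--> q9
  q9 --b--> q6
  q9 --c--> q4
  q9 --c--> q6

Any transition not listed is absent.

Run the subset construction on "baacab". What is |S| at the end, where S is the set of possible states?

7

Start in {q1}.
Read 'b': q1→{q6, q7, q8}; now {q6, q7, q8}.
Read 'a': q6→{q1, q3, q5, q6}, q7→{q8}, q8→{q7}; now {q1, q3, q5, q6, q7, q8}.
Read 'a': q1→{q4, q8}, q3→∅, q5→{q7}, q6→{q1, q3, q5, q6}, q7→{q8}, q8→{q7}; now {q1, q3, q4, q5, q6, q7, q8}.
Read 'c': q1→{q5, q7, q9}, q3→∅, q4→{q1, q2, q4}, q5→∅, q6→{q4}, q7→{q6, q9}, q8→{q1, q7}; now {q1, q2, q4, q5, q6, q7, q9}.
Read 'a': q1→{q4, q8}, q2→{q2}, q4→{q5, q8, q9}, q5→{q7}, q6→{q1, q3, q5, q6}, q7→{q8}, q9→{q7, q9}; now {q1, q2, q3, q4, q5, q6, q7, q8, q9}.
Read 'b': q1→{q6, q7, q8}, q2→{q4, q8}, q3→∅, q4→{q9}, q5→∅, q6→{q2, q5, q7}, q7→{q7, q9}, q8→∅, q9→{q6}; now {q2, q4, q5, q6, q7, q8, q9}.
That set has 7 states.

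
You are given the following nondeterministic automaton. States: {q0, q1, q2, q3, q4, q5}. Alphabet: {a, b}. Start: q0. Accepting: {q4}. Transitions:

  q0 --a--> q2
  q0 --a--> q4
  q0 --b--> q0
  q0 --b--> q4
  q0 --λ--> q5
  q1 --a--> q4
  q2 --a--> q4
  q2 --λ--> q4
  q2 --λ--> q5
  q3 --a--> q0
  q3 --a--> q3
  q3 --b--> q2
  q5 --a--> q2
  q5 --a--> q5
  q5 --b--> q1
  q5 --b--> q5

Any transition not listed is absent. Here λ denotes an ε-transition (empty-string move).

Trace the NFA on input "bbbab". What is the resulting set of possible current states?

Start: ε-closure({q0}) = {q0, q5}.
Read 'b': {q0, q5} → {q0, q1, q4, q5}.
Read 'b': {q0, q1, q4, q5} → {q0, q1, q4, q5}.
Read 'b': {q0, q1, q4, q5} → {q0, q1, q4, q5}.
Read 'a': {q0, q1, q4, q5} → {q2, q4, q5}.
Read 'b': {q2, q4, q5} → {q1, q5}.

{q1, q5}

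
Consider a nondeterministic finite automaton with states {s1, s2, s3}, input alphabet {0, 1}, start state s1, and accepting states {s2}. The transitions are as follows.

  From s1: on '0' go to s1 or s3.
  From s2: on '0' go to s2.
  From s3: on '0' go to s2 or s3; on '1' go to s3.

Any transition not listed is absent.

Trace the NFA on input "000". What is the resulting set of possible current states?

Start in {s1}.
Read '0': s1→{s1, s3}; now {s1, s3}.
Read '0': s1→{s1, s3}, s3→{s2, s3}; now {s1, s2, s3}.
Read '0': s1→{s1, s3}, s2→{s2}, s3→{s2, s3}; now {s1, s2, s3}.

{s1, s2, s3}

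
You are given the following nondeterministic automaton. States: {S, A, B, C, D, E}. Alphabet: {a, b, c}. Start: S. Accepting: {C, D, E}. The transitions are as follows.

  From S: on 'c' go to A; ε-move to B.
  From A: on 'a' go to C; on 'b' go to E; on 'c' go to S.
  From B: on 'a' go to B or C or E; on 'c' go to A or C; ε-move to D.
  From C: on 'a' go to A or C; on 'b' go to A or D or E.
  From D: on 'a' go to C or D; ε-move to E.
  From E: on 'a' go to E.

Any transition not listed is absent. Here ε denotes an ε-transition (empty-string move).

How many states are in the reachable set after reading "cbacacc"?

Start: ε-closure({S}) = {S, B, D, E}.
Read 'c': S→{A}, B→{A, C}, D→∅, E→∅; now {A, C}.
Read 'b': A→{E}, C→{A, D, E}; now {A, D, E}.
Read 'a': A→{C}, D→{C, D}, E→{E}; now {C, D, E}.
Read 'c': C→∅, D→∅, E→∅; now ∅.
The set is empty and remains empty for the remaining 3 symbols.
That set has 0 states.

0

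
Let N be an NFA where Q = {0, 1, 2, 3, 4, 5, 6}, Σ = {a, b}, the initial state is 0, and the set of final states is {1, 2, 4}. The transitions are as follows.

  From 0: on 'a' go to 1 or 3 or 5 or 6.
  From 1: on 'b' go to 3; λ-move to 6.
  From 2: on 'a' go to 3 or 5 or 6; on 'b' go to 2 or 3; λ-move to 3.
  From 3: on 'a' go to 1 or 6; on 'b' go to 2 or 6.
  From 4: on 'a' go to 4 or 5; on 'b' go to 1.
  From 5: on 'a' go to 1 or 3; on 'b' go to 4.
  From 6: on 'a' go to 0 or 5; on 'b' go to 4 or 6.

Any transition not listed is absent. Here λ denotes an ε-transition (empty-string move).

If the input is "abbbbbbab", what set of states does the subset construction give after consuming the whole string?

Start in {0}.
Read 'a': 0→{1, 3, 5, 6}; now {1, 3, 5, 6}.
Read 'b': 1→{3}, 3→{2, 6}, 5→{4}, 6→{4, 6}; now {2, 3, 4, 6}.
Read 'b': 2→{2, 3}, 3→{2, 6}, 4→{1}, 6→{4, 6}; now {1, 2, 3, 4, 6}.
Read 'b': 1→{3}, 2→{2, 3}, 3→{2, 6}, 4→{1}, 6→{4, 6}; now {1, 2, 3, 4, 6}.
Read 'b': 1→{3}, 2→{2, 3}, 3→{2, 6}, 4→{1}, 6→{4, 6}; now {1, 2, 3, 4, 6}.
Read 'b': 1→{3}, 2→{2, 3}, 3→{2, 6}, 4→{1}, 6→{4, 6}; now {1, 2, 3, 4, 6}.
Read 'b': 1→{3}, 2→{2, 3}, 3→{2, 6}, 4→{1}, 6→{4, 6}; now {1, 2, 3, 4, 6}.
Read 'a': 1→∅, 2→{3, 5, 6}, 3→{1, 6}, 4→{4, 5}, 6→{0, 5}; now {0, 1, 3, 4, 5, 6}.
Read 'b': 0→∅, 1→{3}, 3→{2, 6}, 4→{1}, 5→{4}, 6→{4, 6}; now {1, 2, 3, 4, 6}.

{1, 2, 3, 4, 6}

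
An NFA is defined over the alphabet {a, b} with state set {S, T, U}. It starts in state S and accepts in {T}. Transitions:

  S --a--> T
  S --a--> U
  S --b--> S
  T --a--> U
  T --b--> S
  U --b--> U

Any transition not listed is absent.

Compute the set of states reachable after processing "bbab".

Start in {S}.
Read 'b': S→{S}; now {S}.
Read 'b': S→{S}; now {S}.
Read 'a': S→{T, U}; now {T, U}.
Read 'b': T→{S}, U→{U}; now {S, U}.

{S, U}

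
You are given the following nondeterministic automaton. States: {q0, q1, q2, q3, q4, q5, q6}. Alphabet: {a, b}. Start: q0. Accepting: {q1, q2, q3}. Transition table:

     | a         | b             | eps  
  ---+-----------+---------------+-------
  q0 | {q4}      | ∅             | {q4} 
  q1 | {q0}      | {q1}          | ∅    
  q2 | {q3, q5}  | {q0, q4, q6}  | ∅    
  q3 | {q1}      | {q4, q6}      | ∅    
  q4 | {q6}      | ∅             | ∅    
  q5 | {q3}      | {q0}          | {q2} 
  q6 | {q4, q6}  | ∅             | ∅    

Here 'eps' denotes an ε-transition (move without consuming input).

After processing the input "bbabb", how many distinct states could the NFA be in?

0

Start: ε-closure({q0}) = {q0, q4}.
Read 'b': q0→∅, q4→∅; now ∅.
The set is empty and remains empty for the remaining 4 symbols.
That set has 0 states.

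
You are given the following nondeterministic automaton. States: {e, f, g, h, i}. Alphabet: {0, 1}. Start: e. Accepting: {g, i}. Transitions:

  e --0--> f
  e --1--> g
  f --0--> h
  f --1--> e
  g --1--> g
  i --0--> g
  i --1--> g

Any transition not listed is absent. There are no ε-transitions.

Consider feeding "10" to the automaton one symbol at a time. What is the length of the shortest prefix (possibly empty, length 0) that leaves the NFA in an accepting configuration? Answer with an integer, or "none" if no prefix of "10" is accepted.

Start in {e}.
Read '1': e→{g}; now {g}.
None of the earlier sets intersect F, but {g} does.

1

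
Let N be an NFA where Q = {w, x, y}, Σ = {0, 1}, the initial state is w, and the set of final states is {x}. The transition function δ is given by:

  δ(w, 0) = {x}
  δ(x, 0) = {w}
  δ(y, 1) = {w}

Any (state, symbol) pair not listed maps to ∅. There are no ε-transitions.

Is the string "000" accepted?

Start in {w}.
Read '0': {w} → {x}.
Read '0': {x} → {w}.
Read '0': {w} → {x}.
The final set {x} contains the accepting state x.

Yes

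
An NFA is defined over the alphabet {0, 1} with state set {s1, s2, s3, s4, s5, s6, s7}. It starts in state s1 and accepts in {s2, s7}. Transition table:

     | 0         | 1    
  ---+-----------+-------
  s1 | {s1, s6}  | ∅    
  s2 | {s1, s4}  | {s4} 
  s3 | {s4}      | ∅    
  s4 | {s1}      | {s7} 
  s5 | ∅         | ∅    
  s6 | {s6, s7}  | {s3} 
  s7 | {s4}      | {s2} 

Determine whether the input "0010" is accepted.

No

Start in {s1}.
Read '0': s1→{s1, s6}; now {s1, s6}.
Read '0': s1→{s1, s6}, s6→{s6, s7}; now {s1, s6, s7}.
Read '1': s1→∅, s6→{s3}, s7→{s2}; now {s2, s3}.
Read '0': s2→{s1, s4}, s3→{s4}; now {s1, s4}.
The final set {s1, s4} contains no accepting state.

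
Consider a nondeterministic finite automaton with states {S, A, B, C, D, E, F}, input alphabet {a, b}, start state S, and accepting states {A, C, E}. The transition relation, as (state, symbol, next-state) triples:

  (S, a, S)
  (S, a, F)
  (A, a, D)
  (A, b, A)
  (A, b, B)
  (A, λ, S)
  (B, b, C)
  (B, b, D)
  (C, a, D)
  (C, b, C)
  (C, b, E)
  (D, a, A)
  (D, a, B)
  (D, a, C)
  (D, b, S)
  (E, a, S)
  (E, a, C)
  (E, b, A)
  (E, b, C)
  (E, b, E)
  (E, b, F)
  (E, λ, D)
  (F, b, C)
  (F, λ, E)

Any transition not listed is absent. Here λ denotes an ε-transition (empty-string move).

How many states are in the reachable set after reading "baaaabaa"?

Start in {S}.
Read 'b': {S} → ∅.
The set is empty and remains empty for the remaining 7 symbols.
That set has 0 states.

0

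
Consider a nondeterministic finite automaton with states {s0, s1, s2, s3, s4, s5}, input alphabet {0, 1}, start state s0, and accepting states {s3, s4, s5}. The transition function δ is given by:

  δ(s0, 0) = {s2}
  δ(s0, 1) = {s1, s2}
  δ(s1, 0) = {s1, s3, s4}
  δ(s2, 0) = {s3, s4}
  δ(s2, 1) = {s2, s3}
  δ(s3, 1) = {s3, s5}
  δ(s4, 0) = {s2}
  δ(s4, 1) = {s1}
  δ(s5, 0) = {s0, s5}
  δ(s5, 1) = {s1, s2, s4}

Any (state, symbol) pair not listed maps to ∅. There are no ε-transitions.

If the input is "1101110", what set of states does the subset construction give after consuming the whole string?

{s0, s1, s2, s3, s4, s5}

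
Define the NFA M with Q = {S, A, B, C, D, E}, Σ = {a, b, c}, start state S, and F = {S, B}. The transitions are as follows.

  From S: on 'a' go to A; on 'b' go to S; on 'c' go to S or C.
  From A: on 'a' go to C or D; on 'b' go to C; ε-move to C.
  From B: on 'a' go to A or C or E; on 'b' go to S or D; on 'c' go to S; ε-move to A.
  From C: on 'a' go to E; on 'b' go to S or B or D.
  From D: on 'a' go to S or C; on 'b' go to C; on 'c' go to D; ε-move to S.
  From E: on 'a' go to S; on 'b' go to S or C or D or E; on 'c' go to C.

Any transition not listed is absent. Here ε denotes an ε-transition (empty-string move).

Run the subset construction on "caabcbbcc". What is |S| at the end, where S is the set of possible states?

3

Start in {S}.
Read 'c': S→{S, C}; now {S, C}.
Read 'a': S→{A}, C→{E}; union {A, E}; ε-closure = {A, C, E}.
Read 'a': A→{C, D}, C→{E}, E→{S}; now {S, C, D, E}.
Read 'b': S→{S}, C→{S, B, D}, D→{C}, E→{S, C, D, E}; union {S, B, C, D, E}; ε-closure = {S, A, B, C, D, E}.
Read 'c': S→{S, C}, A→∅, B→{S}, C→∅, D→{D}, E→{C}; now {S, C, D}.
Read 'b': S→{S}, C→{S, B, D}, D→{C}; union {S, B, C, D}; ε-closure = {S, A, B, C, D}.
Read 'b': S→{S}, A→{C}, B→{S, D}, C→{S, B, D}, D→{C}; union {S, B, C, D}; ε-closure = {S, A, B, C, D}.
Read 'c': S→{S, C}, A→∅, B→{S}, C→∅, D→{D}; now {S, C, D}.
Read 'c': S→{S, C}, C→∅, D→{D}; now {S, C, D}.
That set has 3 states.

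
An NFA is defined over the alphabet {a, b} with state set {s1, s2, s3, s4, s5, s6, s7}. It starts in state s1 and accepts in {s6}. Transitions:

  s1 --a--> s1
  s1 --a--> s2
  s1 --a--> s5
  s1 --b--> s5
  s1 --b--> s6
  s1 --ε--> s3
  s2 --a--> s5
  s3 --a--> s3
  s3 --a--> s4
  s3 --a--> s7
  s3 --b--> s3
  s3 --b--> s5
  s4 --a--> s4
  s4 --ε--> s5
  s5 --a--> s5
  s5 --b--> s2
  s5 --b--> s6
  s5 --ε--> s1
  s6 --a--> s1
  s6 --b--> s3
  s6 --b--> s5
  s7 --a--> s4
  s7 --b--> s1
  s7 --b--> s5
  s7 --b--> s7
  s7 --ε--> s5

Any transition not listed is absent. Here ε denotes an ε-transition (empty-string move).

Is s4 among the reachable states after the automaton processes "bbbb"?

No

Start: ε-closure({s1}) = {s1, s3}.
Read 'b': s1→{s5, s6}, s3→{s3, s5}; union {s3, s5, s6}; ε-closure = {s1, s3, s5, s6}.
Read 'b': s1→{s5, s6}, s3→{s3, s5}, s5→{s2, s6}, s6→{s3, s5}; union {s2, s3, s5, s6}; ε-closure = {s1, s2, s3, s5, s6}.
Read 'b': s1→{s5, s6}, s2→∅, s3→{s3, s5}, s5→{s2, s6}, s6→{s3, s5}; union {s2, s3, s5, s6}; ε-closure = {s1, s2, s3, s5, s6}.
Read 'b': s1→{s5, s6}, s2→∅, s3→{s3, s5}, s5→{s2, s6}, s6→{s3, s5}; union {s2, s3, s5, s6}; ε-closure = {s1, s2, s3, s5, s6}.
State s4 is not in {s1, s2, s3, s5, s6}.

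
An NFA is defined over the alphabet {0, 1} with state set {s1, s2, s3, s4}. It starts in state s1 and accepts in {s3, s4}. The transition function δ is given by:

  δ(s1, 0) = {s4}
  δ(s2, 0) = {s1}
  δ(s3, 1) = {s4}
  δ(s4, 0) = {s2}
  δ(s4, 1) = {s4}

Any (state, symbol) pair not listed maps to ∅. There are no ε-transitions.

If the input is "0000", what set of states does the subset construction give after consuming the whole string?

Start in {s1}.
Read '0': {s1} → {s4}.
Read '0': {s4} → {s2}.
Read '0': {s2} → {s1}.
Read '0': {s1} → {s4}.

{s4}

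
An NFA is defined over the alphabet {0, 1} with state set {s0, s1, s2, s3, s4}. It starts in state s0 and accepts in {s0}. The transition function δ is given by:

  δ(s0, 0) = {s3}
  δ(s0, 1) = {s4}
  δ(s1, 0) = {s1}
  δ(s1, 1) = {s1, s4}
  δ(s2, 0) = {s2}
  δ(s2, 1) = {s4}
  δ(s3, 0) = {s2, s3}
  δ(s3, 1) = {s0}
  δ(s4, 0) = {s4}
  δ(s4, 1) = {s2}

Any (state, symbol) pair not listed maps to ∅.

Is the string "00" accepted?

Start in {s0}.
Read '0': {s0} → {s3}.
Read '0': {s3} → {s2, s3}.
The final set {s2, s3} contains no accepting state.

No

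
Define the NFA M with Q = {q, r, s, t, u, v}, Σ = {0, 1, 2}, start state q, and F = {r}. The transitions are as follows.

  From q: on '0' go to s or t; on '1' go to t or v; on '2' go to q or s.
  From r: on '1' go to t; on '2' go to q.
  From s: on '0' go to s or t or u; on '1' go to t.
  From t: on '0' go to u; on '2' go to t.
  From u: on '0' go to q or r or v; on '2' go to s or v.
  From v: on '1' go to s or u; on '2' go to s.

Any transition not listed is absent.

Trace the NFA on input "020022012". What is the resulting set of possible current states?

{t}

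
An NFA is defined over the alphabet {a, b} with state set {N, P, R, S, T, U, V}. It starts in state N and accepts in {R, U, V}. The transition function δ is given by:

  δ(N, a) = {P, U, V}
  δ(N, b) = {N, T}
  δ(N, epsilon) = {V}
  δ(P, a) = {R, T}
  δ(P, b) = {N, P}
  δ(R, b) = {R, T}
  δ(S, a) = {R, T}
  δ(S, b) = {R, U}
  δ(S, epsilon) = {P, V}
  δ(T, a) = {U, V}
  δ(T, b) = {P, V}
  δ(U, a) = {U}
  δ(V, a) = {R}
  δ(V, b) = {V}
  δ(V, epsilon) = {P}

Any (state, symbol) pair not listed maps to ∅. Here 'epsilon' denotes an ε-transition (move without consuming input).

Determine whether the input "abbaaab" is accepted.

Yes

Start: ε-closure({N}) = {N, P, V}.
Read 'a': {N, P, V} → {P, R, T, U, V}.
Read 'b': {P, R, T, U, V} → {N, P, R, T, V}.
Read 'b': {N, P, R, T, V} → {N, P, R, T, V}.
Read 'a': {N, P, R, T, V} → {P, R, T, U, V}.
Read 'a': {P, R, T, U, V} → {P, R, T, U, V}.
Read 'a': {P, R, T, U, V} → {P, R, T, U, V}.
Read 'b': {P, R, T, U, V} → {N, P, R, T, V}.
The final set {N, P, R, T, V} contains the accepting states R, V.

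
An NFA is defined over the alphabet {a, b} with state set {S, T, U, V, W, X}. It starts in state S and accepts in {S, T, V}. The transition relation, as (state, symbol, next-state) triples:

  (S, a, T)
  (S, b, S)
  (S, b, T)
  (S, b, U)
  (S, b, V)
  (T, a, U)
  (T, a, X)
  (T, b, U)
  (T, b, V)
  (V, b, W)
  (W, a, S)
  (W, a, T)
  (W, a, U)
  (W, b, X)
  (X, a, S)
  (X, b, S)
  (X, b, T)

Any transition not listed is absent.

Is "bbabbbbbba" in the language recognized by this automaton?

Start in {S}.
Read 'b': {S} → {S, T, U, V}.
Read 'b': {S, T, U, V} → {S, T, U, V, W}.
Read 'a': {S, T, U, V, W} → {S, T, U, X}.
Read 'b': {S, T, U, X} → {S, T, U, V}.
Read 'b': {S, T, U, V} → {S, T, U, V, W}.
Read 'b': {S, T, U, V, W} → {S, T, U, V, W, X}.
Read 'b': {S, T, U, V, W, X} → {S, T, U, V, W, X}.
Read 'b': {S, T, U, V, W, X} → {S, T, U, V, W, X}.
Read 'b': {S, T, U, V, W, X} → {S, T, U, V, W, X}.
Read 'a': {S, T, U, V, W, X} → {S, T, U, X}.
The final set {S, T, U, X} contains the accepting states S, T.

Yes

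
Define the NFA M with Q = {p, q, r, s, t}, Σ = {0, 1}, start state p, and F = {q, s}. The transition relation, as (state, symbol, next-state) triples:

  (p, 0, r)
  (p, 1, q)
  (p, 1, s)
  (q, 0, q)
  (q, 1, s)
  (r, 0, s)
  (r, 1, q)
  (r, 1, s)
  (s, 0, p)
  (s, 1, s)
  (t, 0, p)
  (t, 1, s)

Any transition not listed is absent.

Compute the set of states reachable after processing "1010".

{p, q}

Start in {p}.
Read '1': p→{q, s}; now {q, s}.
Read '0': q→{q}, s→{p}; now {p, q}.
Read '1': p→{q, s}, q→{s}; now {q, s}.
Read '0': q→{q}, s→{p}; now {p, q}.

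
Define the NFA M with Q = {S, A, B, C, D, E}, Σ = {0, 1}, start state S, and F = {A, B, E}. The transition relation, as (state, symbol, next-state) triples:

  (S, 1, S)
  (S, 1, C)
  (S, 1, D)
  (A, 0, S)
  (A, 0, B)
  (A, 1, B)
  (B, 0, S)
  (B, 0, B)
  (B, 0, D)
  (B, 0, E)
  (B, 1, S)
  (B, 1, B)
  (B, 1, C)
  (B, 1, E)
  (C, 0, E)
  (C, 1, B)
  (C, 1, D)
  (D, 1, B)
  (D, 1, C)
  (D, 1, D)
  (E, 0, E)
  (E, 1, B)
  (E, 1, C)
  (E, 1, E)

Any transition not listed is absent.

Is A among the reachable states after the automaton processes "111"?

Start in {S}.
Read '1': S→{S, C, D}; now {S, C, D}.
Read '1': S→{S, C, D}, C→{B, D}, D→{B, C, D}; now {S, B, C, D}.
Read '1': S→{S, C, D}, B→{S, B, C, E}, C→{B, D}, D→{B, C, D}; now {S, B, C, D, E}.
State A is not in {S, B, C, D, E}.

No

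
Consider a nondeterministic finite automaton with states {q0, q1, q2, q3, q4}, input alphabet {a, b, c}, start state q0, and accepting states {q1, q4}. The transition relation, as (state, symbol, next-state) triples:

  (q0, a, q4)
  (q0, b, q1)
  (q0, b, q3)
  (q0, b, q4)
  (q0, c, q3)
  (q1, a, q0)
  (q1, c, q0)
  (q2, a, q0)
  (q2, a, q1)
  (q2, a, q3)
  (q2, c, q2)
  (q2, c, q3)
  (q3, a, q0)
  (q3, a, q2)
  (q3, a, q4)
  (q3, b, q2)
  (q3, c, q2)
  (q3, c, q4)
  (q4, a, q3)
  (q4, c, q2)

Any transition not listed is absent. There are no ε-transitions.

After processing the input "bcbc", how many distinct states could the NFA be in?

3

Start in {q0}.
Read 'b': {q0} → {q1, q3, q4}.
Read 'c': {q1, q3, q4} → {q0, q2, q4}.
Read 'b': {q0, q2, q4} → {q1, q3, q4}.
Read 'c': {q1, q3, q4} → {q0, q2, q4}.
That set has 3 states.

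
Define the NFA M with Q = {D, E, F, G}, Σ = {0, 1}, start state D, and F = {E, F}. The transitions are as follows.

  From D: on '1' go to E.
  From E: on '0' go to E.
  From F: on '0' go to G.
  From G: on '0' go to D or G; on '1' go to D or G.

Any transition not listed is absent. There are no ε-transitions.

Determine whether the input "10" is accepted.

Yes

Start in {D}.
Read '1': D→{E}; now {E}.
Read '0': E→{E}; now {E}.
The final set {E} contains the accepting state E.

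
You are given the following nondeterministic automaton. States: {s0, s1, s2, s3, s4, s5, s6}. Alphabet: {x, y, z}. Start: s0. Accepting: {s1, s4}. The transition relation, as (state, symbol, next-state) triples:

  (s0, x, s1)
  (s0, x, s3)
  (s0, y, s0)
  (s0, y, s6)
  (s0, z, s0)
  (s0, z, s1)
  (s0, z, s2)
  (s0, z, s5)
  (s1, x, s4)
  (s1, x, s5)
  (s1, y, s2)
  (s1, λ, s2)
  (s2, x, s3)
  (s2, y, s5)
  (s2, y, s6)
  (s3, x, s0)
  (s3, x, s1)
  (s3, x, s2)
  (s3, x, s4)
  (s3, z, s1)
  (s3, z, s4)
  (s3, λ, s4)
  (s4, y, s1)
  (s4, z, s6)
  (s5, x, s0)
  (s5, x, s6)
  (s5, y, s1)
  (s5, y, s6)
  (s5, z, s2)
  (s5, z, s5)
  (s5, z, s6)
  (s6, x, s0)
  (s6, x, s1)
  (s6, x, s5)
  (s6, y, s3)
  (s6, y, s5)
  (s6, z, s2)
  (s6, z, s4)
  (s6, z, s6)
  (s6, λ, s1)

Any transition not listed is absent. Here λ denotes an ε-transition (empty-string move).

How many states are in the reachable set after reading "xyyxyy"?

7

Start in {s0}.
Read 'x': s0→{s1, s3}; union {s1, s3}; ε-closure = {s1, s2, s3, s4}.
Read 'y': s1→{s2}, s2→{s5, s6}, s3→∅, s4→{s1}; now {s1, s2, s5, s6}.
Read 'y': s1→{s2}, s2→{s5, s6}, s5→{s1, s6}, s6→{s3, s5}; union {s1, s2, s3, s5, s6}; ε-closure = {s1, s2, s3, s4, s5, s6}.
Read 'x': s1→{s4, s5}, s2→{s3}, s3→{s0, s1, s2, s4}, s4→∅, s5→{s0, s6}, s6→{s0, s1, s5}; now {s0, s1, s2, s3, s4, s5, s6}.
Read 'y': s0→{s0, s6}, s1→{s2}, s2→{s5, s6}, s3→∅, s4→{s1}, s5→{s1, s6}, s6→{s3, s5}; union {s0, s1, s2, s3, s5, s6}; ε-closure = {s0, s1, s2, s3, s4, s5, s6}.
Read 'y': s0→{s0, s6}, s1→{s2}, s2→{s5, s6}, s3→∅, s4→{s1}, s5→{s1, s6}, s6→{s3, s5}; union {s0, s1, s2, s3, s5, s6}; ε-closure = {s0, s1, s2, s3, s4, s5, s6}.
That set has 7 states.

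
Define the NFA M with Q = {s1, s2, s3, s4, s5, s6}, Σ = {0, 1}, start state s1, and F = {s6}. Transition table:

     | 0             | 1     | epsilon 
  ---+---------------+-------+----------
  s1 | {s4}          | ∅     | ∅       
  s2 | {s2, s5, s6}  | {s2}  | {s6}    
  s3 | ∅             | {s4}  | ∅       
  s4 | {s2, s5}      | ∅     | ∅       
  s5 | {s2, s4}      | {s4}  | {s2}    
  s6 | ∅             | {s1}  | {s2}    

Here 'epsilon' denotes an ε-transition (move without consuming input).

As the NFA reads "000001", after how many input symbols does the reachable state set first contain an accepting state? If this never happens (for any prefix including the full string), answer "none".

2

Start in {s1}.
Read '0': s1→{s4}; now {s4}.
Read '0': s4→{s2, s5}; union {s2, s5}; ε-closure = {s2, s5, s6}.
None of the earlier sets intersect F, but {s2, s5, s6} does.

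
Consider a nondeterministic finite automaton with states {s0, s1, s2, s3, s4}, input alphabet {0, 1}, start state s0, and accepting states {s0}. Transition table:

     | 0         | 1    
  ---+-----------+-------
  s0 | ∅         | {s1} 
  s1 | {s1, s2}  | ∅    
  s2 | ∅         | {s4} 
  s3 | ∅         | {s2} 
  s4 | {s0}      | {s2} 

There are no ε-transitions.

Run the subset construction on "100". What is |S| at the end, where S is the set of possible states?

Start in {s0}.
Read '1': {s0} → {s1}.
Read '0': {s1} → {s1, s2}.
Read '0': {s1, s2} → {s1, s2}.
That set has 2 states.

2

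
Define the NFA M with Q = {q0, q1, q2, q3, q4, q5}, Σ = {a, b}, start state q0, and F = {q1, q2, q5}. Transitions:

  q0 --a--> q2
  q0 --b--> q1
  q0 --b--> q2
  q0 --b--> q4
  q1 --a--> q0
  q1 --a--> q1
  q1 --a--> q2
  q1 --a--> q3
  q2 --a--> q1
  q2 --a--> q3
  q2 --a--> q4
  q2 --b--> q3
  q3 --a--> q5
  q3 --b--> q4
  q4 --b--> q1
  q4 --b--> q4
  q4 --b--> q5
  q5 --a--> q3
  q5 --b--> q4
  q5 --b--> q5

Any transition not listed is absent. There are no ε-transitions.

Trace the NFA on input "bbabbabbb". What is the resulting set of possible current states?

{q1, q4, q5}

Start in {q0}.
Read 'b': q0→{q1, q2, q4}; now {q1, q2, q4}.
Read 'b': q1→∅, q2→{q3}, q4→{q1, q4, q5}; now {q1, q3, q4, q5}.
Read 'a': q1→{q0, q1, q2, q3}, q3→{q5}, q4→∅, q5→{q3}; now {q0, q1, q2, q3, q5}.
Read 'b': q0→{q1, q2, q4}, q1→∅, q2→{q3}, q3→{q4}, q5→{q4, q5}; now {q1, q2, q3, q4, q5}.
Read 'b': q1→∅, q2→{q3}, q3→{q4}, q4→{q1, q4, q5}, q5→{q4, q5}; now {q1, q3, q4, q5}.
Read 'a': q1→{q0, q1, q2, q3}, q3→{q5}, q4→∅, q5→{q3}; now {q0, q1, q2, q3, q5}.
Read 'b': q0→{q1, q2, q4}, q1→∅, q2→{q3}, q3→{q4}, q5→{q4, q5}; now {q1, q2, q3, q4, q5}.
Read 'b': q1→∅, q2→{q3}, q3→{q4}, q4→{q1, q4, q5}, q5→{q4, q5}; now {q1, q3, q4, q5}.
Read 'b': q1→∅, q3→{q4}, q4→{q1, q4, q5}, q5→{q4, q5}; now {q1, q4, q5}.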